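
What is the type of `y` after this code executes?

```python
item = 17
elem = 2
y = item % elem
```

int % int returns int (17 % 2 = 1)

int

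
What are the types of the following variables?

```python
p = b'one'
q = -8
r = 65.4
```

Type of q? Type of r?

q is int; r is float

int, float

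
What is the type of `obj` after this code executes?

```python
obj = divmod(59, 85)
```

divmod() returns a tuple (quotient, remainder)

tuple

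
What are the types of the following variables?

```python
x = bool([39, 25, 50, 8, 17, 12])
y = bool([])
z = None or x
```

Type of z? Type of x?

None or <bool> returns the bool; bool() returns bool

bool, bool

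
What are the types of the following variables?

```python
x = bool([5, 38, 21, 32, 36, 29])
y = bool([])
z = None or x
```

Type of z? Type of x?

None or <bool> returns the bool; bool() returns bool

bool, bool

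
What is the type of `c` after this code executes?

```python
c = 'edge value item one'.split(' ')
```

str.split() returns list

list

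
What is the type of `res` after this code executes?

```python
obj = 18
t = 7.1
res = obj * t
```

int * float returns float (18 * 7.1 = 127.8)

float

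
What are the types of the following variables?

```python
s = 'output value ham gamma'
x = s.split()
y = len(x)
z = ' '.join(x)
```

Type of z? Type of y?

str.join() returns str; len() returns int

str, int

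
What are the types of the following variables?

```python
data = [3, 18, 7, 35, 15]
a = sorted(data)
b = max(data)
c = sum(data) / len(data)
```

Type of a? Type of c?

sorted() returns list; int / int returns float

list, float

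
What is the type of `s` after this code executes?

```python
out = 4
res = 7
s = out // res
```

int // int returns int (4 // 7 = 0)

int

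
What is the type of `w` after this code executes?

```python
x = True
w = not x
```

'not' always returns bool

bool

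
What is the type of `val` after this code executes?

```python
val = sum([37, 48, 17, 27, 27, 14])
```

sum() of ints returns int

int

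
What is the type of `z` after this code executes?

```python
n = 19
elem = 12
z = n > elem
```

Comparison operators return bool

bool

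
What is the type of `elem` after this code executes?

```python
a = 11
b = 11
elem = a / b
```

int / int always returns float in Python 3 (11 / 11 = 1)

float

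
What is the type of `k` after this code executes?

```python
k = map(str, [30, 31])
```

map() returns a map iterator object

map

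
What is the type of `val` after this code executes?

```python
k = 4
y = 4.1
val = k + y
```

int + float returns float (4 + 4.1 = 8.1)

float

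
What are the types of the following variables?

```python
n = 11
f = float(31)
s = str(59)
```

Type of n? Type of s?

n is int; s is str

int, str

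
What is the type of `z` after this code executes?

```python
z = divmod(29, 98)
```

divmod() returns a tuple (quotient, remainder)

tuple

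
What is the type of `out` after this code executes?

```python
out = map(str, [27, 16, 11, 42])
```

map() returns a map iterator object

map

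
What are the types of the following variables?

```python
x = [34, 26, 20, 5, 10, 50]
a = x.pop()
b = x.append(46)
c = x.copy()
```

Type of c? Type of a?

list.copy() returns list; list.pop() returns the element (int)

list, int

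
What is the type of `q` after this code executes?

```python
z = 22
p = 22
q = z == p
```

Equality comparison returns bool

bool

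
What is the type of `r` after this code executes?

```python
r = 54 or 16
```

'or' returns the first truthy value (54, which is int)

int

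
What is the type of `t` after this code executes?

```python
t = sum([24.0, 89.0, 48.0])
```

sum() of floats returns float

float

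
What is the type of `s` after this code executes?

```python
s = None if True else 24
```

Ternary: condition is True, if branch (None) taken → NoneType

NoneType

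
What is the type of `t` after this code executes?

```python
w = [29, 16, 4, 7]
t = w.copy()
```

list.copy() returns list

list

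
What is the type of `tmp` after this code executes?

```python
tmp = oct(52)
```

oct() returns str representation

str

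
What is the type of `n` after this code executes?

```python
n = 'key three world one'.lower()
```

str.lower() returns str

str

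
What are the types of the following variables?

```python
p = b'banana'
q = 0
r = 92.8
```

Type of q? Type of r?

q is int; r is float

int, float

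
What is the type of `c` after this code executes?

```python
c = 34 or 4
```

'or' returns the first truthy value (34, which is int)

int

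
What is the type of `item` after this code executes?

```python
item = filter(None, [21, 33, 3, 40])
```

filter() returns a filter iterator object

filter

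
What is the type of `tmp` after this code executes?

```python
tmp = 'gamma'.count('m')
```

str.count() returns int

int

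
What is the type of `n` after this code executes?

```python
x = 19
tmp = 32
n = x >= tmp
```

Comparison operators return bool

bool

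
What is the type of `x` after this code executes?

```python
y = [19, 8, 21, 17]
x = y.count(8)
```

list.count() returns int

int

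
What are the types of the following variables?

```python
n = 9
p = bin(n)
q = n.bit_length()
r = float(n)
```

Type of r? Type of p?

float() returns float; bin() returns str

float, str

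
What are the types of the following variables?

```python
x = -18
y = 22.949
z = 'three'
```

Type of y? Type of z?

y is float; z is str

float, str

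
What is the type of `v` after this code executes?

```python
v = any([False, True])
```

any() returns bool

bool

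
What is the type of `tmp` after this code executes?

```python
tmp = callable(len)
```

callable() returns bool

bool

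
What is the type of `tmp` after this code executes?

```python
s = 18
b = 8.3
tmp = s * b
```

int * float returns float (18 * 8.3 = 149.4)

float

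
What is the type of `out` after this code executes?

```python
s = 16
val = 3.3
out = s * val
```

int * float returns float (16 * 3.3 = 52.8)

float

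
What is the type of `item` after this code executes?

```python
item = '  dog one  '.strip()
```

str.strip() returns str

str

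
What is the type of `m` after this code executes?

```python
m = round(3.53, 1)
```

round() with ndigits arg returns float

float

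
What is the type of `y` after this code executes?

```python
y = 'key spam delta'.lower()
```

str.lower() returns str

str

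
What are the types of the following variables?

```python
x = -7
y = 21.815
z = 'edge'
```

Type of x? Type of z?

x is int; z is str

int, str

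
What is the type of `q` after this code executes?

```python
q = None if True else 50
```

Ternary: condition is True, if branch (None) taken → NoneType

NoneType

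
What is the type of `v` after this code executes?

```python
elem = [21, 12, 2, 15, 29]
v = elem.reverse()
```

list.reverse() returns None

NoneType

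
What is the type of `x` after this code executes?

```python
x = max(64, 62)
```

max() of ints returns int

int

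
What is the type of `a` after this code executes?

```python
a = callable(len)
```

callable() returns bool

bool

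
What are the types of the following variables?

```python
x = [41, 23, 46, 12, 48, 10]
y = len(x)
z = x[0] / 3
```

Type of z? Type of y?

int / int returns float; len() returns int

float, int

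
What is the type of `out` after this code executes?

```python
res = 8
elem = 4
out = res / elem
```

int / int always returns float in Python 3 (8 / 4 = 2)

float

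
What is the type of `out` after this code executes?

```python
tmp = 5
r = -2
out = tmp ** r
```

int ** negative int returns float

float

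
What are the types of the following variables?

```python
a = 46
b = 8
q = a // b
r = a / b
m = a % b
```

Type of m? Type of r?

int % int returns int; int / int returns float

int, float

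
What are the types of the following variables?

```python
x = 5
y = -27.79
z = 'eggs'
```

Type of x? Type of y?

x is int; y is float

int, float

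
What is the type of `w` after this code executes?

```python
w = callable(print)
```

callable() returns bool

bool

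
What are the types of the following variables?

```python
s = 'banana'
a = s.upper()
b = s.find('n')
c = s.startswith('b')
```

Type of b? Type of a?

str.find() returns int; str.upper() returns str

int, str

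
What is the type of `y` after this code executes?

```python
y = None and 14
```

'and' returns first falsy value (None)

NoneType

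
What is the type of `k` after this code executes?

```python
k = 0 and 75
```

'and' returns the first falsy value (0, which is int)

int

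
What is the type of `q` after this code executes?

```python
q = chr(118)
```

chr() returns str (single character)

str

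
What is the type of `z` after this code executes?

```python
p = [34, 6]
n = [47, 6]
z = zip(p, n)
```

zip() returns a zip iterator object

zip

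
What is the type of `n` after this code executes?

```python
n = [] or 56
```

'or' returns first truthy value (56, which is int)

int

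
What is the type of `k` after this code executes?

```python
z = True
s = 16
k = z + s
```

bool + int returns int (True is 1, so 1 + 16 = 17)

int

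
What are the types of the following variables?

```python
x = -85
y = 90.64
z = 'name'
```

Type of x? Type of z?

x is int; z is str

int, str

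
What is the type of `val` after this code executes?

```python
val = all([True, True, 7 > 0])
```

all() returns bool

bool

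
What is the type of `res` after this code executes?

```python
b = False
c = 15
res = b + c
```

bool + int returns int (False is 0, so 0 + 15 = 15)

int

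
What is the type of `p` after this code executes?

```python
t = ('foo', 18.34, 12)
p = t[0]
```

Index 0 of tuple is 'foo' which is str

str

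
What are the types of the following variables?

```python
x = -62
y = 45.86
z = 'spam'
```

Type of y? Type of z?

y is float; z is str

float, str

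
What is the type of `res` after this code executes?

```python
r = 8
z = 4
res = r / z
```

int / int always returns float in Python 3 (8 / 4 = 2)

float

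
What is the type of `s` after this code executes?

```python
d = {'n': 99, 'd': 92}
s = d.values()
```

.values() returns a dict_values view object

dict_values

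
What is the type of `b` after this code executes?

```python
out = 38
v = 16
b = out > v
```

Comparison operators return bool

bool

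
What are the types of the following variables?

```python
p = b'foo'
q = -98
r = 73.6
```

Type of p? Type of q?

p is bytes; q is int

bytes, int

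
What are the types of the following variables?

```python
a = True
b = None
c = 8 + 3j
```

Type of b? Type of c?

b is NoneType; c is complex

NoneType, complex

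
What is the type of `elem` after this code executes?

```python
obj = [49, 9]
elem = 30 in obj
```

'in' operator returns bool

bool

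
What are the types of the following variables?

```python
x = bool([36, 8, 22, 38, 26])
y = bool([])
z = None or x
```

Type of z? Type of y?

None or <bool> returns the bool; bool() returns bool

bool, bool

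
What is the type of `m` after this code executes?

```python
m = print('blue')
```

print() returns None

NoneType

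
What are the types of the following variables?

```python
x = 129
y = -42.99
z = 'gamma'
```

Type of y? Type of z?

y is float; z is str

float, str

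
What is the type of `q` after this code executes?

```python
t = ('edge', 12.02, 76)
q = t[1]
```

Index 1 of tuple is 12.02 which is float

float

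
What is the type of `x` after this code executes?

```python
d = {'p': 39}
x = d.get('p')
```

dict.get() returns the value (int) when key is found

int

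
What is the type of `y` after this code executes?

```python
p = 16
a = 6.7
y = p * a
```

int * float returns float (16 * 6.7 = 107.2)

float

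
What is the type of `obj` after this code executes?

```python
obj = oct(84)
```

oct() returns str representation

str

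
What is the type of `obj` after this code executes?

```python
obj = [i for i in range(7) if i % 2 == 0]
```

A list comprehension [...] produces a list

list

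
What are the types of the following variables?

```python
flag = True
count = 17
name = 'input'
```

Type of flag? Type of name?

flag is bool; name is str

bool, str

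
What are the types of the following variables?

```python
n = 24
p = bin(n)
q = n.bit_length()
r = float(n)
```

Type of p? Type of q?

bin() returns str; int.bit_length() returns int

str, int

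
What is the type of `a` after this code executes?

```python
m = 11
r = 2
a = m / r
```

int / int always returns float in Python 3 (11 / 2 = 5.5)

float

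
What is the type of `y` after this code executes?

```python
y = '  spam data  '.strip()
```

str.strip() returns str

str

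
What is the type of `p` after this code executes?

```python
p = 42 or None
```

'or' returns first truthy value (42, int)

int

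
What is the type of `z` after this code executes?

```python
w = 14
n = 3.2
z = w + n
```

int + float returns float (14 + 3.2 = 17.2)

float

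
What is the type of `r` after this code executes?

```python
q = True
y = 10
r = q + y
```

bool + int returns int (True is 1, so 1 + 10 = 11)

int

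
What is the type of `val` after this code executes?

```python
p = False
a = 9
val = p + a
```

bool + int returns int (False is 0, so 0 + 9 = 9)

int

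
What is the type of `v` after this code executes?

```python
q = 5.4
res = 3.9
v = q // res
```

float // float returns float (floor division preserves float type)

float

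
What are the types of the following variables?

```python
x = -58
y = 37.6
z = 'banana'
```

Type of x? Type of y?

x is int; y is float

int, float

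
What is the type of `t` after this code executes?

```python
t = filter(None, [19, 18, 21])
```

filter() returns a filter iterator object

filter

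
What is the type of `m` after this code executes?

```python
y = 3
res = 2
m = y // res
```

int // int returns int (3 // 2 = 1)

int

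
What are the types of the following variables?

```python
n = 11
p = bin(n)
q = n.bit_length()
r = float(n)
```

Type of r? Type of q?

float() returns float; int.bit_length() returns int

float, int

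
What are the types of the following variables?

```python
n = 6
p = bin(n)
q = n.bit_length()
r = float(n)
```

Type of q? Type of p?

int.bit_length() returns int; bin() returns str

int, str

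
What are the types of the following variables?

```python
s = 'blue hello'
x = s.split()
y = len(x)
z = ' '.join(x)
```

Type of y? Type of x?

len() returns int; str.split() returns list

int, list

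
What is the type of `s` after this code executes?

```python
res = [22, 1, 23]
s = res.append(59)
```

list.append() returns None (mutates in place)

NoneType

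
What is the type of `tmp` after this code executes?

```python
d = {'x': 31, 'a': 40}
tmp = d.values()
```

.values() returns a dict_values view object

dict_values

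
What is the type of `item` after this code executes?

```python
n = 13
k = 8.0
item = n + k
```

int + float returns float (13 + 8.0 = 21.0)

float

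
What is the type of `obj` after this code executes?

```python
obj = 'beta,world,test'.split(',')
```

str.split() returns list

list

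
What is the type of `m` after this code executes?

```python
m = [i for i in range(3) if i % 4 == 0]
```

A list comprehension [...] produces a list

list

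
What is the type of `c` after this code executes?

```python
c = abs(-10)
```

abs() of int returns int

int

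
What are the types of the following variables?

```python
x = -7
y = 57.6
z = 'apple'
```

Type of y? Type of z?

y is float; z is str

float, str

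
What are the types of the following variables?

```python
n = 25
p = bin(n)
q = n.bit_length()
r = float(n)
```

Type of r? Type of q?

float() returns float; int.bit_length() returns int

float, int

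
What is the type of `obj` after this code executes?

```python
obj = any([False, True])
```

any() returns bool

bool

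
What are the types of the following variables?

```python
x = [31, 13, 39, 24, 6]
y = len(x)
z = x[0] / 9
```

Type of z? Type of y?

int / int returns float; len() returns int

float, int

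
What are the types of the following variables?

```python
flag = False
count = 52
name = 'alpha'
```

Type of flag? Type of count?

flag is bool; count is int

bool, int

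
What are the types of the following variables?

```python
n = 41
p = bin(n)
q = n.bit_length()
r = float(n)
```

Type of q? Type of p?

int.bit_length() returns int; bin() returns str

int, str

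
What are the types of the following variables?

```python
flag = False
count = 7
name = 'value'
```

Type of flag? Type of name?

flag is bool; name is str

bool, str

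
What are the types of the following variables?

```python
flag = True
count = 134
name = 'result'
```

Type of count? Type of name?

count is int; name is str

int, str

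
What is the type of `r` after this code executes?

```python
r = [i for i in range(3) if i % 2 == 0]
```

A list comprehension [...] produces a list

list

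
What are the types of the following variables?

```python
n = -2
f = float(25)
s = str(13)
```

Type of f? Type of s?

f is float; s is str

float, str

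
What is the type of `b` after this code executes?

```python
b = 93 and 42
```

'and' returns the last value when all truthy (42, which is int)

int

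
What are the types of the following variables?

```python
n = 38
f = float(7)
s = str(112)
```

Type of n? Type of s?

n is int; s is str

int, str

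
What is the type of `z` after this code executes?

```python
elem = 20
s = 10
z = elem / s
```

int / int always returns float in Python 3 (20 / 10 = 2)

float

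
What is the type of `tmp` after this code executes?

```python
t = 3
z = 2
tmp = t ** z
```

int ** positive int returns int (3 ** 2 = 9)

int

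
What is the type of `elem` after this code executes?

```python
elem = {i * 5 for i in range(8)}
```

A set comprehension {expr for x in iterable} produces a set

set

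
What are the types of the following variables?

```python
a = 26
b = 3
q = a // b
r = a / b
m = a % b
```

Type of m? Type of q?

int % int returns int; int // int returns int

int, int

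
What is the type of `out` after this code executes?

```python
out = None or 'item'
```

'or' with None returns the other value ('item', str)

str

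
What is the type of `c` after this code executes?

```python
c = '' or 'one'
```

'or' returns first truthy value ('one', which is str)

str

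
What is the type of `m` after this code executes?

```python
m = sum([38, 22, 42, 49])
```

sum() of ints returns int

int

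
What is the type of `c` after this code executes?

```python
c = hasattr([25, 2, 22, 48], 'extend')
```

hasattr() returns bool

bool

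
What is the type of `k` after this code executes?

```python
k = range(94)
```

range() returns a range object

range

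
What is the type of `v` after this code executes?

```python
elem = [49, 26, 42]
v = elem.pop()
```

list.pop() returns the popped element (int here)

int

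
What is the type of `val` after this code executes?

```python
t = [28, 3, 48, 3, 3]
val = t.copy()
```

list.copy() returns list

list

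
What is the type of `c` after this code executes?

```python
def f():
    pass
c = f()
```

A function with no return statement returns None

NoneType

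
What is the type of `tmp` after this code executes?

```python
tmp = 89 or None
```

'or' returns first truthy value (89, int)

int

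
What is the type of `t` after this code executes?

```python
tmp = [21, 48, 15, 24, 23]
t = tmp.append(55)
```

list.append() returns None (mutates in place)

NoneType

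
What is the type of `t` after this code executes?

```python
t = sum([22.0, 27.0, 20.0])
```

sum() of floats returns float

float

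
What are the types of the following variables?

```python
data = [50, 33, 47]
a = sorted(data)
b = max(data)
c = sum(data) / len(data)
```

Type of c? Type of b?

int / int returns float; max of ints returns int

float, int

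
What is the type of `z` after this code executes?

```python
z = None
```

None has type NoneType

NoneType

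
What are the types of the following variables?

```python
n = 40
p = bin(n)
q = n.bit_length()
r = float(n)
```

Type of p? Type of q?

bin() returns str; int.bit_length() returns int

str, int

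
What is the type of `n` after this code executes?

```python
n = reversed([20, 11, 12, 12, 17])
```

reversed() on a list returns a list_reverseiterator

list_reverseiterator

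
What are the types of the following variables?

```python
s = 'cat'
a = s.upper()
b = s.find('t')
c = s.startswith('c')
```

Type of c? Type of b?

str.startswith() returns bool; str.find() returns int

bool, int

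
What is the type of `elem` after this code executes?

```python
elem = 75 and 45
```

'and' returns the last value when all truthy (45, which is int)

int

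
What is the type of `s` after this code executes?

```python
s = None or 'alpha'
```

'or' with None returns the other value ('alpha', str)

str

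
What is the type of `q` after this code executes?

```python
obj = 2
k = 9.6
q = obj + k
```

int + float returns float (2 + 9.6 = 11.6)

float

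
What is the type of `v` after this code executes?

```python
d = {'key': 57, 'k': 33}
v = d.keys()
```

.keys() returns a dict_keys view object

dict_keys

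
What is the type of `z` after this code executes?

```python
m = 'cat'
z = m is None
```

'is' comparison returns bool

bool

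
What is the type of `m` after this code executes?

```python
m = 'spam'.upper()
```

str.upper() returns str

str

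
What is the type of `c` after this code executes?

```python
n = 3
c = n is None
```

'is' comparison returns bool

bool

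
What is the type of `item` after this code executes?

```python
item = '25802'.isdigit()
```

str.isdigit() returns bool

bool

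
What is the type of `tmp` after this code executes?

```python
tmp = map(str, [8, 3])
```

map() returns a map iterator object

map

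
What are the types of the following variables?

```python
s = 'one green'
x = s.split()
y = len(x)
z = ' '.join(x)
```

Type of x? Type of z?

str.split() returns list; str.join() returns str

list, str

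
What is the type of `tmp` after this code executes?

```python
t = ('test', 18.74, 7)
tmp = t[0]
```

Index 0 of tuple is 'test' which is str

str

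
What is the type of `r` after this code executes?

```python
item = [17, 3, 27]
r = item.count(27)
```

list.count() returns int

int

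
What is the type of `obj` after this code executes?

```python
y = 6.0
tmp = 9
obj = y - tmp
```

float - int returns float (6.0 - 9 = -3.0)

float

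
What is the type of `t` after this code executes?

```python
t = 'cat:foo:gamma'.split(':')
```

str.split() returns list

list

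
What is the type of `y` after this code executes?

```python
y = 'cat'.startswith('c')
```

str.startswith() returns bool

bool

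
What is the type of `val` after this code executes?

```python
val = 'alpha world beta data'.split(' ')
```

str.split() returns list

list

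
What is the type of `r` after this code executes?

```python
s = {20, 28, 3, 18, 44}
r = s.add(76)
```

set.add() returns None (mutates in place)

NoneType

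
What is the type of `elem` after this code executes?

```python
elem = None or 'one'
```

'or' with None returns the other value ('one', str)

str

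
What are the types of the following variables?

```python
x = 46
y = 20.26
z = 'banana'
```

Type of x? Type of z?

x is int; z is str

int, str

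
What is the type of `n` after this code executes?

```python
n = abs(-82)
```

abs() of int returns int

int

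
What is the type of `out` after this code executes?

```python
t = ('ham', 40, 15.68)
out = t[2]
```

Index 2 of tuple is 15.68 which is float

float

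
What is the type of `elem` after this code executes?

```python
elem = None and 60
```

'and' returns first falsy value (None)

NoneType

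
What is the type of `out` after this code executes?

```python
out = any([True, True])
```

any() returns bool

bool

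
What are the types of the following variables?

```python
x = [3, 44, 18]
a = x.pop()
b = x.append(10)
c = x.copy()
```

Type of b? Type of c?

list.append() returns None; list.copy() returns list

NoneType, list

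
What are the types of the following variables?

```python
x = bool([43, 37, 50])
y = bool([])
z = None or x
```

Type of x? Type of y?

bool() returns bool; bool() returns bool

bool, bool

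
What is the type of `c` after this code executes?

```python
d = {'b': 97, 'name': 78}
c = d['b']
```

Accessing dict[str, int] with key 'b' returns int value 97

int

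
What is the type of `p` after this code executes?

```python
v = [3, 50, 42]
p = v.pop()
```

list.pop() returns the popped element (int here)

int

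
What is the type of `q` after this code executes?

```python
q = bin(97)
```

bin() returns str representation

str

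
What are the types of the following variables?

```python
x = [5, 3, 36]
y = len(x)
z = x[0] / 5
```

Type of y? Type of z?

len() returns int; int / int returns float

int, float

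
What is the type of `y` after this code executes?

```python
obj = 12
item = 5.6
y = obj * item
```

int * float returns float (12 * 5.6 = 67.2)

float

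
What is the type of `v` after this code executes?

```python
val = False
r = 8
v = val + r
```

bool + int returns int (False is 0, so 0 + 8 = 8)

int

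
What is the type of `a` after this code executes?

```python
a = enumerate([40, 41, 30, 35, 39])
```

enumerate() returns an enumerate iterator object

enumerate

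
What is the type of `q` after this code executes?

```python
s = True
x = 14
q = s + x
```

bool + int returns int (True is 1, so 1 + 14 = 15)

int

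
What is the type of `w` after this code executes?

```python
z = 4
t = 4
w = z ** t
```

int ** positive int returns int (4 ** 4 = 256)

int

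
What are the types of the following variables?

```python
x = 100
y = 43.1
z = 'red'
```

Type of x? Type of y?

x is int; y is float

int, float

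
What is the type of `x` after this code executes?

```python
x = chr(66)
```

chr() returns str (single character)

str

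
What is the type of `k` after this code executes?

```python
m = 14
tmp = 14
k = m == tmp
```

Equality comparison returns bool

bool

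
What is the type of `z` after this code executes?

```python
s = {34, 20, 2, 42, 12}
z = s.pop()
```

Popping from a set of ints returns int

int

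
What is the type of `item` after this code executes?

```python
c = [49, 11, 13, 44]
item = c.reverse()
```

list.reverse() returns None

NoneType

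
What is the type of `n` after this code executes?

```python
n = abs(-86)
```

abs() of int returns int

int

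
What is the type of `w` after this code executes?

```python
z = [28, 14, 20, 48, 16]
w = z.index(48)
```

list.index() returns int

int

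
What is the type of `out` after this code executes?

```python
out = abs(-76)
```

abs() of int returns int

int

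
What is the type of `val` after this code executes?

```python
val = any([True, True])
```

any() returns bool

bool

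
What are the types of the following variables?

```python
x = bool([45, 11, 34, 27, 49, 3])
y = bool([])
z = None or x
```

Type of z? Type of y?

None or <bool> returns the bool; bool() returns bool

bool, bool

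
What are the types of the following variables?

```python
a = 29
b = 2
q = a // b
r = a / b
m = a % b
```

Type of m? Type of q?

int % int returns int; int // int returns int

int, int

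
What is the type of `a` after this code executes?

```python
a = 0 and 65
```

'and' returns the first falsy value (0, which is int)

int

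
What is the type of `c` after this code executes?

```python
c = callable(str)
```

callable() returns bool

bool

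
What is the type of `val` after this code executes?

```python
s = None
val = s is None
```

'is' comparison returns bool

bool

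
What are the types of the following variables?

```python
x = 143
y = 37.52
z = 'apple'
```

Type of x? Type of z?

x is int; z is str

int, str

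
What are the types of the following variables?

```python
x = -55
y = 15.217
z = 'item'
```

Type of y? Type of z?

y is float; z is str

float, str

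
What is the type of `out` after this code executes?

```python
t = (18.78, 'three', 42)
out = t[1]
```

Index 1 of tuple is 'three' which is str

str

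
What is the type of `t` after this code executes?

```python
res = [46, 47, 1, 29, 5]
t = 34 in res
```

'in' operator returns bool

bool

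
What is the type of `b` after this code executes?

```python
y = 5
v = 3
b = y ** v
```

int ** positive int returns int (5 ** 3 = 125)

int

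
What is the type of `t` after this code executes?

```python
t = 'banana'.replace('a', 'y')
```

str.replace() returns str

str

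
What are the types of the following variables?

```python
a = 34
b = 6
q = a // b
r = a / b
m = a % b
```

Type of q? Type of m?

int // int returns int; int % int returns int

int, int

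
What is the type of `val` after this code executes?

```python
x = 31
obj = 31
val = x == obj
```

Equality comparison returns bool

bool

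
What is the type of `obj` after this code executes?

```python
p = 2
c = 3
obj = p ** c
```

int ** positive int returns int (2 ** 3 = 8)

int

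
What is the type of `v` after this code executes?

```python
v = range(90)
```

range() returns a range object

range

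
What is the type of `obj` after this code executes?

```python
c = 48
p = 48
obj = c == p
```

Equality comparison returns bool

bool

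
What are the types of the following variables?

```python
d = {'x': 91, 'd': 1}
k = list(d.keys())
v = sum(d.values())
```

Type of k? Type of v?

list(...) returns list; sum of int values returns int

list, int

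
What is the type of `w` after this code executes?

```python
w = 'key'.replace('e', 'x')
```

str.replace() returns str

str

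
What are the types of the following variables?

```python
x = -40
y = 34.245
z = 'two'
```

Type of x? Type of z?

x is int; z is str

int, str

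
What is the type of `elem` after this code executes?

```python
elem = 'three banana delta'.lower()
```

str.lower() returns str

str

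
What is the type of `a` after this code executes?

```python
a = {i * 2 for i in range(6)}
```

A set comprehension {expr for x in iterable} produces a set

set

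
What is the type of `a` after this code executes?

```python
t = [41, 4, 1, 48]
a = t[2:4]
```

Slicing a list always returns a list

list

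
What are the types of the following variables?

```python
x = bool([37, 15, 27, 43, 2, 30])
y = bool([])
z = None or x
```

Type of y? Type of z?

bool() returns bool; None or <bool> returns the bool

bool, bool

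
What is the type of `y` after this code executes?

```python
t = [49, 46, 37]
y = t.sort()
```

list.sort() returns None (sorts in place)

NoneType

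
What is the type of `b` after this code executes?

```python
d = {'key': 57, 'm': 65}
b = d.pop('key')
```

dict.pop() returns the value (int)

int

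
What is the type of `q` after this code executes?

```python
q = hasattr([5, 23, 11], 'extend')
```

hasattr() returns bool

bool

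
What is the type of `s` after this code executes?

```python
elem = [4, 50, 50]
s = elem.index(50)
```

list.index() returns int

int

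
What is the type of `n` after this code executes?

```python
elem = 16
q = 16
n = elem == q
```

Equality comparison returns bool

bool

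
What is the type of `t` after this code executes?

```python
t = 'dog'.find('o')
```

str.find() returns int (index, or -1)

int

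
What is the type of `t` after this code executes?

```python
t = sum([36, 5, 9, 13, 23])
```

sum() of ints returns int

int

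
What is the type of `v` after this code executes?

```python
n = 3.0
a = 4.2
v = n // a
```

float // float returns float (floor division preserves float type)

float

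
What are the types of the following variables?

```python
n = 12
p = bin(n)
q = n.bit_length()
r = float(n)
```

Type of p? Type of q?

bin() returns str; int.bit_length() returns int

str, int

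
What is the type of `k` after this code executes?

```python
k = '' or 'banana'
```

'or' returns first truthy value ('banana', which is str)

str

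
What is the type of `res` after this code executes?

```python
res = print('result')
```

print() returns None

NoneType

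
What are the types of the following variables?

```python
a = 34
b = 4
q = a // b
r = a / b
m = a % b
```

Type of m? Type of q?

int % int returns int; int // int returns int

int, int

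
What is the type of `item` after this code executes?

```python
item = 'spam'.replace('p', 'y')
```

str.replace() returns str

str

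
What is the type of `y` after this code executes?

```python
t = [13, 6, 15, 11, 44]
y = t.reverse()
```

list.reverse() returns None

NoneType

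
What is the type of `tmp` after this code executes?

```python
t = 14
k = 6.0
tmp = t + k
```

int + float returns float (14 + 6.0 = 20.0)

float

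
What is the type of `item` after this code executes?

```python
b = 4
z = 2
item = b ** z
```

int ** positive int returns int (4 ** 2 = 16)

int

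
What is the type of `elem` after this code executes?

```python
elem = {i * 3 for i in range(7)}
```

A set comprehension {expr for x in iterable} produces a set

set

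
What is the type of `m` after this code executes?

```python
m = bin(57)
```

bin() returns str representation

str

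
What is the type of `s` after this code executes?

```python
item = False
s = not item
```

'not' always returns bool

bool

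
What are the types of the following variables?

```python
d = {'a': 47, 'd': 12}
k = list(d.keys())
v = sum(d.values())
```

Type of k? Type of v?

list(...) returns list; sum of int values returns int

list, int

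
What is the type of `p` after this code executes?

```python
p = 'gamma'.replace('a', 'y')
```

str.replace() returns str

str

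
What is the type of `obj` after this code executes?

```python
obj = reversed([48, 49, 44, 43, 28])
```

reversed() on a list returns a list_reverseiterator

list_reverseiterator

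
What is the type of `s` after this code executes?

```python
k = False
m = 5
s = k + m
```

bool + int returns int (False is 0, so 0 + 5 = 5)

int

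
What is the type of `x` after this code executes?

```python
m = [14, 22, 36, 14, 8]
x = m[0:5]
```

Slicing a list always returns a list

list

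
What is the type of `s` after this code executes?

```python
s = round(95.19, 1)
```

round() with ndigits arg returns float

float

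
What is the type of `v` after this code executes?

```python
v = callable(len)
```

callable() returns bool

bool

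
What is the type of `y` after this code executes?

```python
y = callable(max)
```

callable() returns bool

bool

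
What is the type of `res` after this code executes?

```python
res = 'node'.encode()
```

str.encode() returns bytes

bytes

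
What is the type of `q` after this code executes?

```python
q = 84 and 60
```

'and' returns the last value when all truthy (60, which is int)

int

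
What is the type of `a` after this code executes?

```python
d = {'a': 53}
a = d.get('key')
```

dict.get() returns None when key 'key' is not found and no default given

NoneType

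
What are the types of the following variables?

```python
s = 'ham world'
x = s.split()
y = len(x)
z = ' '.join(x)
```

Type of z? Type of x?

str.join() returns str; str.split() returns list

str, list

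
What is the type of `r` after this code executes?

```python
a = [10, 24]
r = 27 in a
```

'in' operator returns bool

bool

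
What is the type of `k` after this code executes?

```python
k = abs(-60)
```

abs() of int returns int

int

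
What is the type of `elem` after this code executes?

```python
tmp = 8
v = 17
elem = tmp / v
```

int / int always returns float in Python 3 (8 / 17 = 0.470588)

float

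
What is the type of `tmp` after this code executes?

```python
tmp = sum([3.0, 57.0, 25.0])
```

sum() of floats returns float

float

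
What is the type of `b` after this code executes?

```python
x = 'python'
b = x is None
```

'is' comparison returns bool

bool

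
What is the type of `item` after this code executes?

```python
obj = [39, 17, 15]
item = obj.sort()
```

list.sort() returns None (sorts in place)

NoneType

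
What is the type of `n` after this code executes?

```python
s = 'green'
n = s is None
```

'is' comparison returns bool

bool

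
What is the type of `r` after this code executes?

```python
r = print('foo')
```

print() returns None

NoneType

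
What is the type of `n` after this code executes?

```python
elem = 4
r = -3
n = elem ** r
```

int ** negative int returns float

float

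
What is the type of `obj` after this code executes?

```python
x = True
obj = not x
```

'not' always returns bool

bool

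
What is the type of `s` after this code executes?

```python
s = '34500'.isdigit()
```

str.isdigit() returns bool

bool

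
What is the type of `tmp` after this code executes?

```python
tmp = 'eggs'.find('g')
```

str.find() returns int (index, or -1)

int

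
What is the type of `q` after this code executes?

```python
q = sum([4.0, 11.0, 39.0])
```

sum() of floats returns float

float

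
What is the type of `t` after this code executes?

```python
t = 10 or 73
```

'or' returns the first truthy value (10, which is int)

int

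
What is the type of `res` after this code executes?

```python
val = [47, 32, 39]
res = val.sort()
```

list.sort() returns None (sorts in place)

NoneType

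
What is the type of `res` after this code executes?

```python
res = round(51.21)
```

round() with no ndigits arg returns int

int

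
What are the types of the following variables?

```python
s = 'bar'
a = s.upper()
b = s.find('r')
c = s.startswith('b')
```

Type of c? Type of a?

str.startswith() returns bool; str.upper() returns str

bool, str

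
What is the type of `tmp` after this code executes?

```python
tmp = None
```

None has type NoneType

NoneType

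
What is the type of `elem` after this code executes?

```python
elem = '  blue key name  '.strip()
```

str.strip() returns str

str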